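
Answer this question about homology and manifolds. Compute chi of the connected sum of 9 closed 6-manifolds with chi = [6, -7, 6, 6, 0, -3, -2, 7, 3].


For n-manifolds: chi(A#B) = chi(A) + chi(B) - chi(S^6).
chi(S^6) = 1 + (-1)^6 = 2.
chi(#) = (sum chi_i) - (9-1)*chi(S^6) = 16 - 8*2 = 0

0


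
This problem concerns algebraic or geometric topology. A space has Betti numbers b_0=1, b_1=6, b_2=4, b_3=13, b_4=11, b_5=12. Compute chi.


chi = sum_k (-1)^k b_k.
= (1) + (-6) + (4) + (-13) + (11) + (-12)
= -15

-15


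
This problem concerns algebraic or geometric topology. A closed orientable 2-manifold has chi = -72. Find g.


chi = 2 - 2g for closed orientable surfaces.
-72 = 2 - 2g
2g = 2 - (-72) = 74
g = 37

37


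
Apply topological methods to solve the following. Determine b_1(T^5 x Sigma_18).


pi_1(A x B) = pi_1(A) x pi_1(B); rank of abelianization = b_1.
b_1(T^5) = 5, b_1(Sigma_18) = 2*18 = 36.
b_1(product) = 5 + 36 = 41

41


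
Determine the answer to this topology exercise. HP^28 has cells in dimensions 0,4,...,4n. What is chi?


HP^28 has one cell in each dimension 0, 4, ..., 4*28 (28+1 cells, all even-dim).
chi = 28 + 1 = 29

29


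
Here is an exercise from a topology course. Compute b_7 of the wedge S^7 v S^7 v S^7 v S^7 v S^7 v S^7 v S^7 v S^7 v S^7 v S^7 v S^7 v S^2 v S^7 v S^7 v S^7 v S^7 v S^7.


For a wedge of spheres, H_k (k>0) is free on one generator per sphere of dimension k.
Spheres of dimension 7: count = 16.
b_7 = 16

16


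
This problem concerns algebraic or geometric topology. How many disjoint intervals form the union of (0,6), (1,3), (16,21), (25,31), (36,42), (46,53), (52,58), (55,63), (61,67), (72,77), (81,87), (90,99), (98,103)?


Sort and merge overlapping open intervals.
Merged: (0,6), (16,21), (25,31), (36,42), (46,67), (72,77), (81,87), (90,103).
Number of components = 8

8


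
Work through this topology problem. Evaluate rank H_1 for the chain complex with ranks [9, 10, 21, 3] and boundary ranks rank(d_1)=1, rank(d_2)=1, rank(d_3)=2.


rank H_k = rank(ker d_k) - rank(im d_{k+1}).
rank(ker d_1) = rank(C_1) - rank(d_1) = 10 - 1 = 9.
rank(im d_{1+1}) = 1.
rank H_1 = 9 - 1 = 8

8


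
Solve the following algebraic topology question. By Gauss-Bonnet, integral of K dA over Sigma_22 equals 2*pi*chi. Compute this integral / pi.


Gauss-Bonnet: integral K dA = 2*pi*chi(M).
chi(Sigma_22) = 2 - 2*22 = -42.
(integral K dA)/pi = 2*chi = 2*(-42) = -84

-84


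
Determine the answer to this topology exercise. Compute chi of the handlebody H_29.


A genus-g handlebody deformation retracts to a wedge of g circles.
chi(vee_g S^1) = 1 - g.
chi(H_29) = 1 - 29 = -28

-28


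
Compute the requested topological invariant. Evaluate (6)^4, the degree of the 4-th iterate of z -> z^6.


deg(f) = 6. Degree is multiplicative: deg(f^4) = (deg f)^4.
deg(f^4) = (6)^4 = 1296

1296


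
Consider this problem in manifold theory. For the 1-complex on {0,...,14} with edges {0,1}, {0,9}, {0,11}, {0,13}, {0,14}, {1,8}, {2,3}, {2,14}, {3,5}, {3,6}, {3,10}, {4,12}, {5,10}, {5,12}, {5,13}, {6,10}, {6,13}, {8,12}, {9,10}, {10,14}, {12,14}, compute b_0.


Run DFS/union-find over 15 vertices.
V = 15, E = 21.
Number of components = 2

2


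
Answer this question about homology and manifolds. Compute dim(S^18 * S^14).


Join of spheres: S^m * S^n = S^{m+n+1}.
dim = 18 + 14 + 1 = 33

33


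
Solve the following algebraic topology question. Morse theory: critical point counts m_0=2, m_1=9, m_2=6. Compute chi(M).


Morse theory: chi(M) = sum_k (-1)^k m_k where m_k = #(index-k critical points).
= (2) + (-9) + (6) = -1

-1


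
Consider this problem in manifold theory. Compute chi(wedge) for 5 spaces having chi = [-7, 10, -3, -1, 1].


chi(A v B) = chi(A) + chi(B) - 1 (one point identified).
For 5 spaces: chi = (sum chi_i) - (5 - 1).
sum = 0; chi = 0 - 4 = -4

-4


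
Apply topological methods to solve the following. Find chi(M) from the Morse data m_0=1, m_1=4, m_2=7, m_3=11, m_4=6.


Morse theory: chi(M) = sum_k (-1)^k m_k where m_k = #(index-k critical points).
= (1) + (-4) + (7) + (-11) + (6) = -1

-1


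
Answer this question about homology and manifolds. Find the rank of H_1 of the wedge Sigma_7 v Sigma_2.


For a wedge: H_1(A v B) = H_1(A) + H_1(B).
b_1(Sigma_7) = 14, b_1(Sigma_2) = 4.
b_1 = 14 + 4 = 18

18


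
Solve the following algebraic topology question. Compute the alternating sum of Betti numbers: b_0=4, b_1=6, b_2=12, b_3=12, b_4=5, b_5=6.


chi = sum_k (-1)^k b_k.
= (4) + (-6) + (12) + (-12) + (5) + (-6)
= -3

-3


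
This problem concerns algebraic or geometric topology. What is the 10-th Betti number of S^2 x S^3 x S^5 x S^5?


Each S^d has Poincare polynomial 1 + t^d.
The product S^2 x S^3 x S^5 x S^5 has Poincare polynomial prod(1+t^d_i).
Expanding: b_0=1, b_2=1, b_3=1, b_5=3, b_7=2, b_8=2, b_10=3, b_12=1, b_13=1, b_15=1.
b_10 = 3

3


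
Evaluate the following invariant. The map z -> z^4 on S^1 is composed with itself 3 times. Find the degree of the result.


deg(f) = 4. Degree is multiplicative: deg(f^3) = (deg f)^3.
deg(f^3) = (4)^3 = 64

64


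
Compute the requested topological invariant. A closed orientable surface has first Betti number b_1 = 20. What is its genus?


For a closed orientable surface: b_1 = 2g.
20 = 2g
g = 20 / 2 = 10

10


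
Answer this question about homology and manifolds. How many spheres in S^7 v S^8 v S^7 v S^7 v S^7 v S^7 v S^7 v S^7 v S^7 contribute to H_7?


For a wedge of spheres, H_k (k>0) is free on one generator per sphere of dimension k.
Spheres of dimension 7: count = 8.
b_7 = 8

8


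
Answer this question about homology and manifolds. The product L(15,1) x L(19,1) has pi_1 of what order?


pi_1(X x Y) = pi_1(X) x pi_1(Y).
pi_1(L(15,1)) = Z/15, pi_1(L(19,1)) = Z/19.
|Z/15 x Z/19| = 15 * 19 = 285

285


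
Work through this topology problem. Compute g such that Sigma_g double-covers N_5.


chi(N_5) = 2 - 5 = -3.
Double cover: chi(Sigma_g) = 2 * chi(N_5) = 2*(-3) = -6.
2 - 2g = -6, so g = (2 - (-6))/2 = 8/2 = 4

4


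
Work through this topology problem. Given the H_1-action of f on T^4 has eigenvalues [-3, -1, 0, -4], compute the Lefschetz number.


For a torus self-map: L(f) = det(I - A) where A acts on H_1.
L(f) = (1--3) * (1--1) * (1-0) * (1--4) = 4 * 2 * 1 * 5 = 40

40


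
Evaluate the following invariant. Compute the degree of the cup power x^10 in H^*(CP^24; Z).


|x| = 2 in H^*(CP^n).
|x^10| = 10 * |x| = 10 * 2 = 20

20


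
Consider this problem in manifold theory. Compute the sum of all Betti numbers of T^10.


b_k(T^10) = C(10,k), so the sum over k is sum_k C(10,k) = 2^10.
Total = 2^10 = 1024

1024


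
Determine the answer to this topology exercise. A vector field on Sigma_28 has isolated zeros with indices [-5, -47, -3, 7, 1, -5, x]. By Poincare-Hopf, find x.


Poincare-Hopf: sum of indices = chi(M).
chi(Sigma_28) = 2 - 2*28 = -54.
Sum of known indices = -52.
x = chi - (sum known) = -54 - (-52) = -2

-2


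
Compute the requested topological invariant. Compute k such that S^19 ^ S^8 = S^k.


S^m ^ S^n = S^{m+n}.
k = 19 + 8 = 27

27


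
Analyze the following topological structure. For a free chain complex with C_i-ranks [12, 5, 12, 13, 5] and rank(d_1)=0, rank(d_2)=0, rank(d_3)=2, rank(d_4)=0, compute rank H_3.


rank H_k = rank(ker d_k) - rank(im d_{k+1}).
rank(ker d_3) = rank(C_3) - rank(d_3) = 13 - 2 = 11.
rank(im d_{3+1}) = 0.
rank H_3 = 11 - 0 = 11

11


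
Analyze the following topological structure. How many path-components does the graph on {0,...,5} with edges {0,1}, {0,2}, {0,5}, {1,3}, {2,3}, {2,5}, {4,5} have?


Run DFS/union-find over 6 vertices.
V = 6, E = 7.
Number of components = 1

1


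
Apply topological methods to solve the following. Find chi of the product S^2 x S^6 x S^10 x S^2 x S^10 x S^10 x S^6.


chi is multiplicative: chi(X x Y) = chi(X) chi(Y).
Each even-dim sphere has chi = 2. There are 7 factors.
chi = 2^7 = 128

128


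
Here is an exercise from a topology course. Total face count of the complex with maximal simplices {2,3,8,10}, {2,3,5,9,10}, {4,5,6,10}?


Each maximal simplex on m vertices has 2^m - 1 nonempty faces.
Take the union (dedupe shared faces).
Total distinct faces = 51

51


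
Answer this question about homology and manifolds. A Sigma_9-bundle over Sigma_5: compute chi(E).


For a fiber bundle F -> E -> B (with CW structure): chi(E) = chi(B) * chi(F).
chi(Sigma_5) = -8, chi(Sigma_9) = -16.
chi(E) = (-8) * (-16) = 128

128


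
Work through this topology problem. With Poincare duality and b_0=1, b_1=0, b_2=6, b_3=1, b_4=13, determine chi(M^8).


By Poincare duality b_k = b_{8-k}, so full Betti numbers: b_0=1, b_1=0, b_2=6, b_3=1, b_4=13, b_5=1, b_6=6, b_7=0, b_8=1.
chi = sum (-1)^k b_k = 25

25


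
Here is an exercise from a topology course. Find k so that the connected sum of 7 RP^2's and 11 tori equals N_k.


Since a >= 1, the sum is non-orientable; each T^2 can be replaced by RP^2 # RP^2 (since T^2#RP^2 = 3RP^2).
Total crosscaps k = 7 + 2*11 = 29.
Check via chi: chi = 7*1 + 11*0 - (7+11-1)*2 = -27 = 2 - k = -27. Consistent.

29


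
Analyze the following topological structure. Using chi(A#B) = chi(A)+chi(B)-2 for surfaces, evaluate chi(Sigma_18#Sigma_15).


chi(Sigma_18) = 2 - 2*18 = -34
chi(Sigma_15) = 2 - 2*15 = -28
For surfaces: chi(A#B) = chi(A) + chi(B) - 2.
chi = -34 + -28 - 2 = -64

-64


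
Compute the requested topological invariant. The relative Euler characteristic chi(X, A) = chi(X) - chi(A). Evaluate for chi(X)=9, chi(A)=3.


Relative Euler characteristic: chi(X, A) = chi(X) - chi(A).
= 9 - (3) = 6

6


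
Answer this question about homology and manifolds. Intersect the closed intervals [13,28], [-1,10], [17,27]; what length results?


Intersection = [max(a_i), min(b_i)] = [17, 10].
Since 17 > 10, the intersection is empty.
Length = 0

0


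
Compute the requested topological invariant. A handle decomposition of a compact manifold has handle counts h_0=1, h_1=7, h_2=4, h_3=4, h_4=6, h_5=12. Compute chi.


Handles of index k contribute (-1)^k to chi (same as CW cells).
chi = (1) + (-7) + (4) + (-4) + (6) + (-12) = -12

-12


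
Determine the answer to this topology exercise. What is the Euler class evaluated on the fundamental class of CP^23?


For any closed oriented manifold, <e(TM),[M]> = chi(M).
chi(CP^23) = 23+1 = 24

24


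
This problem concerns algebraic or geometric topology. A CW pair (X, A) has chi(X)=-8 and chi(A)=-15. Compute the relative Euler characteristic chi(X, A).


Relative Euler characteristic: chi(X, A) = chi(X) - chi(A).
= -8 - (-15) = 7

7


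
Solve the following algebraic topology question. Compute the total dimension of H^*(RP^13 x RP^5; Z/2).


dim H^*(RP^n; Z/2) = n+1 (one Z/2 in each degree 0..n).
Total Betti number is multiplicative.
Total = (13+1) * (5+1) = 14 * 6 = 84

84


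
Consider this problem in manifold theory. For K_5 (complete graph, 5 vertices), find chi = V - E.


K_5: V = 5, E = C(5,2) = 10.
chi = V - E = 5 - 10 = -5

-5


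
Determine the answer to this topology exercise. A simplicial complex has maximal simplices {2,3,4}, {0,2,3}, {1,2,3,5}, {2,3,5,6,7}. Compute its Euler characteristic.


Enumerate all faces; f-vector: f_0=8, f_1=17, f_2=15, f_3=6, f_4=1.
chi = sum (-1)^k f_k = 1

1


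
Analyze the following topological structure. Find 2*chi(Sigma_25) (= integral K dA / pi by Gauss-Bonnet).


Gauss-Bonnet: integral K dA = 2*pi*chi(M).
chi(Sigma_25) = 2 - 2*25 = -48.
(integral K dA)/pi = 2*chi = 2*(-48) = -96

-96


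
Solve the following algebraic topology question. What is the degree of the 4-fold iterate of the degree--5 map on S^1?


deg(f) = -5. Degree is multiplicative: deg(f^4) = (deg f)^4.
deg(f^4) = (-5)^4 = 625

625


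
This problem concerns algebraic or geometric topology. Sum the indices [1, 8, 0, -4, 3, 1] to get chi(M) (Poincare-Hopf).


Poincare-Hopf: chi(M) = sum of indices of zeros.
chi = (1) + (8) + (0) + (-4) + (3) + (1) = 9

9


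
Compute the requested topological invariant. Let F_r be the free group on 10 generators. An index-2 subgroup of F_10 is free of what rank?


Nielsen-Schreier: an index-n subgroup of F_r is free of rank 1 + n(r-1).
Equivalently: chi(cover) = n*chi(base); chi(vee_r S^1) = 1 - 10 = -9.
chi(E) = 2*(-9) = -18; rank = 1 - chi(E) = 1 - (-18) = 19.
rank = 1 + 2*(10-1) = 1 + 18 = 19

19


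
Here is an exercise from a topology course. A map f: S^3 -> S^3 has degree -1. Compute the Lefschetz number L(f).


On S^3: L(f) = tr(f_0*) + (-1)^3 tr(f_3*) = 1 + (-1)^3 * deg(f).
L(f) = 1 + (-1)^3 * -1 = 1 + 1 = 2

2


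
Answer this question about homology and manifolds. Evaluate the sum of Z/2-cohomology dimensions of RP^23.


H^k(RP^23; Z/2) = Z/2 for each 0 <= k <= 23.
Total dimension = 23 + 1 = 24

24


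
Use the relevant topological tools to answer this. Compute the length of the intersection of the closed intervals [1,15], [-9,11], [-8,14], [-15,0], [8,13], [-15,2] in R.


Intersection = [max(a_i), min(b_i)] = [8, 0].
Since 8 > 0, the intersection is empty.
Length = 0

0


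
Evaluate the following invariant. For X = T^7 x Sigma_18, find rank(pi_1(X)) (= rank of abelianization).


pi_1(A x B) = pi_1(A) x pi_1(B); rank of abelianization = b_1.
b_1(T^7) = 7, b_1(Sigma_18) = 2*18 = 36.
b_1(product) = 7 + 36 = 43

43


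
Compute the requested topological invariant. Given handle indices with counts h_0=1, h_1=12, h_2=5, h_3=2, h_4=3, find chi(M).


Handles of index k contribute (-1)^k to chi (same as CW cells).
chi = (1) + (-12) + (5) + (-2) + (3) = -5

-5


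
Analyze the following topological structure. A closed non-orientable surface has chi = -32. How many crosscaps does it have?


chi = 2 - k for closed non-orientable surfaces with k crosscaps.
-32 = 2 - k
k = 2 - (-32) = 34

34


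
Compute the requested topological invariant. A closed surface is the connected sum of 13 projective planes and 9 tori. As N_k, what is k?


Since a >= 1, the sum is non-orientable; each T^2 can be replaced by RP^2 # RP^2 (since T^2#RP^2 = 3RP^2).
Total crosscaps k = 13 + 2*9 = 31.
Check via chi: chi = 13*1 + 9*0 - (13+9-1)*2 = -29 = 2 - k = -29. Consistent.

31


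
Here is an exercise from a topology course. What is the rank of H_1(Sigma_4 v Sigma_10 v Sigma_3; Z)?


For a wedge X v Y: reduced H_k(X v Y) = H_k(X) + H_k(Y).
Each Sigma_g contributes b_1 = 2g.
b_1 = 8 + 20 + 6 = 34

34


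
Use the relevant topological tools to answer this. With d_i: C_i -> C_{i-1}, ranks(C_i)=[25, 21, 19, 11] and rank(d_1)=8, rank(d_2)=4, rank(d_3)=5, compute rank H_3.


rank H_k = rank(ker d_k) - rank(im d_{k+1}).
rank(ker d_3) = rank(C_3) - rank(d_3) = 11 - 5 = 6.
rank(im d_{3+1}) = 0.
rank H_3 = 6 - 0 = 6

6


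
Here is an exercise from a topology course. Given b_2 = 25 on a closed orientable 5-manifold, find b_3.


Poincare duality for closed orientable n-manifolds: b_k = b_{n-k}.
Here n = 5, so b_3 = b_2 = 25

25


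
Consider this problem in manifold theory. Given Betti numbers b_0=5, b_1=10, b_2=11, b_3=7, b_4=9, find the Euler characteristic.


chi = sum_k (-1)^k b_k.
= (5) + (-10) + (11) + (-7) + (9)
= 8

8


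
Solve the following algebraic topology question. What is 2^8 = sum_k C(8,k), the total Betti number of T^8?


b_k(T^8) = C(8,k), so the sum over k is sum_k C(8,k) = 2^8.
Total = 2^8 = 256

256


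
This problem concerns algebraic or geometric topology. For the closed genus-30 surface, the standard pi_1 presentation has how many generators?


Standard presentation: pi_1(Sigma_g) = <a_1,b_1,...,a_g,b_g | [a_1,b_1]...[a_g,b_g] = 1>.
Number of generators = 2g = 2*30 = 60

60


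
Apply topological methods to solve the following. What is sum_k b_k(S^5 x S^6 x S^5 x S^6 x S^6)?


Total Betti number is multiplicative under products.
Each S^d (d>=1) has total Betti number 2.
There are 5 sphere factors.
Total = 2^5 = 32

32


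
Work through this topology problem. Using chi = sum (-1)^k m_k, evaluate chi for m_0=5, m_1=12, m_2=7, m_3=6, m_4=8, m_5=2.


Morse theory: chi(M) = sum_k (-1)^k m_k where m_k = #(index-k critical points).
= (5) + (-12) + (7) + (-6) + (8) + (-2) = 0

0


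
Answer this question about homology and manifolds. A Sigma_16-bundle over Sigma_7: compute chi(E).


For a fiber bundle F -> E -> B (with CW structure): chi(E) = chi(B) * chi(F).
chi(Sigma_7) = -12, chi(Sigma_16) = -30.
chi(E) = (-12) * (-30) = 360

360


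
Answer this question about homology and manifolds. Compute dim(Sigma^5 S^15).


Each suspension raises dimension by 1: Sigma S^n = S^{n+1}.
Sigma^5 S^15 = S^{15+5} = S^20

20


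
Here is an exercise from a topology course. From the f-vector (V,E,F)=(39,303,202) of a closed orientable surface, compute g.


chi = V - E + F = 39 - 303 + 202 = -62
For orientable closed surface: chi = 2 - 2g, so g = (2 - chi)/2.
g = (2 - (-62)) / 2 = 64 / 2 = 32

32


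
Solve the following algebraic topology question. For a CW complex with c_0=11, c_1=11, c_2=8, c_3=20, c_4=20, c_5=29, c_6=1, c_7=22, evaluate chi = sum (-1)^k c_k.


chi = sum_k (-1)^k c_k.
= (-1)^0*11 + (-1)^1*11 + (-1)^2*8 + (-1)^3*20 + (-1)^4*20 + (-1)^5*29 + (-1)^6*1 + (-1)^7*22
= (11) + (-11) + (8) + (-20) + (20) + (-29) + (1) + (-22)
= -42

-42


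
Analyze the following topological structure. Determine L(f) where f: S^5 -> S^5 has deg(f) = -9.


On S^5: L(f) = tr(f_0*) + (-1)^5 tr(f_5*) = 1 + (-1)^5 * deg(f).
L(f) = 1 + (-1)^5 * -9 = 1 + 9 = 10

10


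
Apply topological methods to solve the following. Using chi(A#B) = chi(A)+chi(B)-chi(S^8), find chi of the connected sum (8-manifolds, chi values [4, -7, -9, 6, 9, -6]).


For n-manifolds: chi(A#B) = chi(A) + chi(B) - chi(S^8).
chi(S^8) = 1 + (-1)^8 = 2.
chi(#) = (sum chi_i) - (6-1)*chi(S^8) = -3 - 5*2 = -13

-13


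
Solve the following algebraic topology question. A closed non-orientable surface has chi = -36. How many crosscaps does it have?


chi = 2 - k for closed non-orientable surfaces with k crosscaps.
-36 = 2 - k
k = 2 - (-36) = 38

38


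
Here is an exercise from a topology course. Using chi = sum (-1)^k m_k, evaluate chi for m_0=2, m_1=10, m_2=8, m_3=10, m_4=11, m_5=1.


Morse theory: chi(M) = sum_k (-1)^k m_k where m_k = #(index-k critical points).
= (2) + (-10) + (8) + (-10) + (11) + (-1) = 0

0


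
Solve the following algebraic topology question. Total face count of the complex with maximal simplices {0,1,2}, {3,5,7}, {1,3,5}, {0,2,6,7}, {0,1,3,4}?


Each maximal simplex on m vertices has 2^m - 1 nonempty faces.
Take the union (dedupe shared faces).
Total distinct faces = 38

38


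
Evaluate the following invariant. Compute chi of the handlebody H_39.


A genus-g handlebody deformation retracts to a wedge of g circles.
chi(vee_g S^1) = 1 - g.
chi(H_39) = 1 - 39 = -38

-38


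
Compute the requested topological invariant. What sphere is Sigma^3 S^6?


Each suspension raises dimension by 1: Sigma S^n = S^{n+1}.
Sigma^3 S^6 = S^{6+3} = S^9

9


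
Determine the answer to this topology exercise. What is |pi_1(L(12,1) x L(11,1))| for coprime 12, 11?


pi_1(X x Y) = pi_1(X) x pi_1(Y).
pi_1(L(12,1)) = Z/12, pi_1(L(11,1)) = Z/11.
|Z/12 x Z/11| = 12 * 11 = 132

132


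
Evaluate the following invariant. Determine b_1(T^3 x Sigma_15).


pi_1(A x B) = pi_1(A) x pi_1(B); rank of abelianization = b_1.
b_1(T^3) = 3, b_1(Sigma_15) = 2*15 = 30.
b_1(product) = 3 + 30 = 33

33


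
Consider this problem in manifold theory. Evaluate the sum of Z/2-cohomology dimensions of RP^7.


H^k(RP^7; Z/2) = Z/2 for each 0 <= k <= 7.
Total dimension = 7 + 1 = 8

8


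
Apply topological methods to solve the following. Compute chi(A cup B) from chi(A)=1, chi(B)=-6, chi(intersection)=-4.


chi(A cup B) = chi(A) + chi(B) - chi(A cap B)
= 1 + (-6) - (-4)
= -1

-1


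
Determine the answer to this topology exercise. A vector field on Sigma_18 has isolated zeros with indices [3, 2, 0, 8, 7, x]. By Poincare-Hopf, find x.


Poincare-Hopf: sum of indices = chi(M).
chi(Sigma_18) = 2 - 2*18 = -34.
Sum of known indices = 20.
x = chi - (sum known) = -34 - (20) = -54

-54


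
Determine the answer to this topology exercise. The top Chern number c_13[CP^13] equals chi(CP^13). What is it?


For any closed oriented manifold, <e(TM),[M]> = chi(M).
chi(CP^13) = 13+1 = 14

14


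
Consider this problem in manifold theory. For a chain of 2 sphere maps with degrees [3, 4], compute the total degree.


Degree is multiplicative: deg(composition) = product of degrees.
= (3) * (4) = 12

12


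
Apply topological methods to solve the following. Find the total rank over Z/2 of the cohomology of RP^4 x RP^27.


dim H^*(RP^n; Z/2) = n+1 (one Z/2 in each degree 0..n).
Total Betti number is multiplicative.
Total = (4+1) * (27+1) = 5 * 28 = 140

140


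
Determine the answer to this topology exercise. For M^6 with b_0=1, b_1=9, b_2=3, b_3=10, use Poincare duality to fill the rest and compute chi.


By Poincare duality b_k = b_{6-k}, so full Betti numbers: b_0=1, b_1=9, b_2=3, b_3=10, b_4=3, b_5=9, b_6=1.
chi = sum (-1)^k b_k = -20

-20


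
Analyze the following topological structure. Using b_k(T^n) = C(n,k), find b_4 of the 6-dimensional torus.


By the Kunneth formula, b_k(T^n) = C(n,k).
b_4(T^6) = C(6,4).
C(6,4) = 6!/(4!*2!) = 15

15


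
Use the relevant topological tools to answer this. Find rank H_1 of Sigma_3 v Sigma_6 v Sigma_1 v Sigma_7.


For a wedge X v Y: reduced H_k(X v Y) = H_k(X) + H_k(Y).
Each Sigma_g contributes b_1 = 2g.
b_1 = 6 + 12 + 2 + 14 = 34

34


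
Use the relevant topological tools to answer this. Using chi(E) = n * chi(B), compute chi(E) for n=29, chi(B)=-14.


For a finite covering: chi(E) = (number of sheets) * chi(B).
chi(E) = 29 * (-14) = -406

-406


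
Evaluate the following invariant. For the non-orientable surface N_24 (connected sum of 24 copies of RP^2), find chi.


For a non-orientable closed surface with k crosscaps: chi = 2 - k.
Here k = 24.
chi = 2 - 24 = -22

-22


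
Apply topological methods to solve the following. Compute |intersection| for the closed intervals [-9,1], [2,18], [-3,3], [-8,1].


Intersection = [max(a_i), min(b_i)] = [2, 1].
Since 2 > 1, the intersection is empty.
Length = 0

0


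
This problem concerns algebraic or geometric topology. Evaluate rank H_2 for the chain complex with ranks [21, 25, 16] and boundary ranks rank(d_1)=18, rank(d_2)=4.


rank H_k = rank(ker d_k) - rank(im d_{k+1}).
rank(ker d_2) = rank(C_2) - rank(d_2) = 16 - 4 = 12.
rank(im d_{2+1}) = 0.
rank H_2 = 12 - 0 = 12

12


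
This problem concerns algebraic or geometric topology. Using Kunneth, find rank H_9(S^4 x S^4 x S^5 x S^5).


Each S^d has Poincare polynomial 1 + t^d.
The product S^4 x S^4 x S^5 x S^5 has Poincare polynomial prod(1+t^d_i).
Expanding: b_0=1, b_4=2, b_5=2, b_8=1, b_9=4, b_10=1, b_13=2, b_14=2, b_18=1.
b_9 = 4

4


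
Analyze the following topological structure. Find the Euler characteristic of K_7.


K_7: V = 7, E = C(7,2) = 21.
chi = V - E = 7 - 21 = -14

-14


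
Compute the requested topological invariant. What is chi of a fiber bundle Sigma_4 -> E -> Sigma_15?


For a fiber bundle F -> E -> B (with CW structure): chi(E) = chi(B) * chi(F).
chi(Sigma_15) = -28, chi(Sigma_4) = -6.
chi(E) = (-28) * (-6) = 168

168


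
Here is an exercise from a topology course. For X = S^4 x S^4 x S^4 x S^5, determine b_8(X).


Each S^d has Poincare polynomial 1 + t^d.
The product S^4 x S^4 x S^4 x S^5 has Poincare polynomial prod(1+t^d_i).
Expanding: b_0=1, b_4=3, b_5=1, b_8=3, b_9=3, b_12=1, b_13=3, b_17=1.
b_8 = 3

3


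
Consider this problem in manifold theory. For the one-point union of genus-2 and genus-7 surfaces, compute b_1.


For a wedge: H_1(A v B) = H_1(A) + H_1(B).
b_1(Sigma_2) = 4, b_1(Sigma_7) = 14.
b_1 = 4 + 14 = 18

18


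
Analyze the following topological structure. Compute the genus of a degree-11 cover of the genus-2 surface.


For an n-sheeted cover: chi(E) = n * chi(B).
chi(Sigma_2) = 2 - 2*2 = -2.
chi(E) = 11 * (-2) = -22.
genus(E) = (2 - chi(E))/2 = (2 - (-22))/2 = 24/2 = 12

12


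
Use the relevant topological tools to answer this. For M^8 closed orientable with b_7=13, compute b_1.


Poincare duality for closed orientable n-manifolds: b_k = b_{n-k}.
Here n = 8, so b_1 = b_7 = 13

13


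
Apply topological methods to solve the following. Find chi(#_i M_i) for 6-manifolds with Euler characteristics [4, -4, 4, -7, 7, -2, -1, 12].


For n-manifolds: chi(A#B) = chi(A) + chi(B) - chi(S^6).
chi(S^6) = 1 + (-1)^6 = 2.
chi(#) = (sum chi_i) - (8-1)*chi(S^6) = 13 - 7*2 = -1

-1


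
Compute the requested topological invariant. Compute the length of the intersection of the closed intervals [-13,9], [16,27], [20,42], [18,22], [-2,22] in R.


Intersection = [max(a_i), min(b_i)] = [20, 9].
Since 20 > 9, the intersection is empty.
Length = 0

0


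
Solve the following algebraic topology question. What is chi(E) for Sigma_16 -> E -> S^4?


chi(S^4) = 2 (n even), chi(Sigma_16) = 2 - 2*16 = -30.
chi(E) = 2 * (-30) = -60

-60


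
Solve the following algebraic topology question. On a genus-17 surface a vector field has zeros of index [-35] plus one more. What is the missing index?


Poincare-Hopf: sum of indices = chi(M).
chi(Sigma_17) = 2 - 2*17 = -32.
Sum of known indices = -35.
x = chi - (sum known) = -32 - (-35) = 3

3


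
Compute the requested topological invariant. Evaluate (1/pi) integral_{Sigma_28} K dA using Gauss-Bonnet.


Gauss-Bonnet: integral K dA = 2*pi*chi(M).
chi(Sigma_28) = 2 - 2*28 = -54.
(integral K dA)/pi = 2*chi = 2*(-54) = -108

-108


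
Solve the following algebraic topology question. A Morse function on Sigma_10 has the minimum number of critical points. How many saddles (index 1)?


A perfect Morse function has m_k = b_k.
For Sigma_10: b_0=1, b_1=2g=20, b_2=1.
Saddles m_1 = 2g = 20

20


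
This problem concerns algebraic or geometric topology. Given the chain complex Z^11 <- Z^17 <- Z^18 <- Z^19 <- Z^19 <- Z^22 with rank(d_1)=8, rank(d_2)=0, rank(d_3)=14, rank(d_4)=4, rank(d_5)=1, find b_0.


rank H_k = rank(ker d_k) - rank(im d_{k+1}).
rank(ker d_0) = rank(C_0) - rank(d_0) = 11 - 0 = 11.
rank(im d_{0+1}) = 8.
rank H_0 = 11 - 8 = 3

3


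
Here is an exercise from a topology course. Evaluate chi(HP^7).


HP^7 has one cell in each dimension 0, 4, ..., 4*7 (7+1 cells, all even-dim).
chi = 7 + 1 = 8

8


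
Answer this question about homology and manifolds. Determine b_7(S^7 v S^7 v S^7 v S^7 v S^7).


For a wedge of spheres, H_k (k>0) is free on one generator per sphere of dimension k.
Spheres of dimension 7: count = 5.
b_7 = 5

5


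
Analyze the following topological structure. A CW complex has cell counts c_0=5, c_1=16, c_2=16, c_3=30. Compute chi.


chi = sum_k (-1)^k c_k.
= (-1)^0*5 + (-1)^1*16 + (-1)^2*16 + (-1)^3*30
= (5) + (-16) + (16) + (-30)
= -25

-25


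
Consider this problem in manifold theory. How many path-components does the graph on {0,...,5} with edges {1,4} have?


Run DFS/union-find over 6 vertices.
V = 6, E = 1.
Number of components = 5

5


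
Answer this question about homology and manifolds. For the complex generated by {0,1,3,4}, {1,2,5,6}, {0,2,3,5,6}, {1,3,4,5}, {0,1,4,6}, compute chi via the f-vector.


Enumerate all faces; f-vector: f_0=7, f_1=20, f_2=23, f_3=9, f_4=1.
chi = sum (-1)^k f_k = 2

2


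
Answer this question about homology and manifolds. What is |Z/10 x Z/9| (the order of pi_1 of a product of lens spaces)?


pi_1(X x Y) = pi_1(X) x pi_1(Y).
pi_1(L(10,1)) = Z/10, pi_1(L(9,1)) = Z/9.
|Z/10 x Z/9| = 10 * 9 = 90

90


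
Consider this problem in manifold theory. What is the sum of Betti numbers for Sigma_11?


For Sigma_11: b_0 = 1, b_1 = 2g = 22, b_2 = 1.
Total = 1 + 22 + 1 = 24

24


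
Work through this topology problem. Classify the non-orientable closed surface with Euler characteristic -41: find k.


chi = 2 - k for closed non-orientable surfaces with k crosscaps.
-41 = 2 - k
k = 2 - (-41) = 43

43


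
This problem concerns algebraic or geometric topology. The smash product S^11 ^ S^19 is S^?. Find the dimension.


S^m ^ S^n = S^{m+n}.
k = 11 + 19 = 30

30


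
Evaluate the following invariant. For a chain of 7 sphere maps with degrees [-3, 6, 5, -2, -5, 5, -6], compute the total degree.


Degree is multiplicative: deg(composition) = product of degrees.
= (-3) * (6) * (5) * (-2) * (-5) * (5) * (-6) = 27000

27000


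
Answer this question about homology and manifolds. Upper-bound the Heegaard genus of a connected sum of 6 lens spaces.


Heegaard genus satisfies g(A#B) <= g(A) + g(B).
Each lens space has g = 1.
Upper bound: 6 * 1 = 6

6


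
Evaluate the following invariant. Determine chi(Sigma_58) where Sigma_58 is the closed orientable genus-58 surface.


For a closed orientable surface of genus g: chi = 2 - 2g.
Here g = 58.
chi = 2 - 2*58 = 2 - 116 = -114

-114


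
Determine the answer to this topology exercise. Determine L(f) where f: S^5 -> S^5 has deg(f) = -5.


On S^5: L(f) = tr(f_0*) + (-1)^5 tr(f_5*) = 1 + (-1)^5 * deg(f).
L(f) = 1 + (-1)^5 * -5 = 1 + 5 = 6

6


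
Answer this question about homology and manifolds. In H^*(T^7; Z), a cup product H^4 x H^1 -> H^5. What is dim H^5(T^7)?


Cup product: H^p x H^q -> H^{p+q}; here p+q = 4+1 = 5.
rank H^k(T^n) = C(n,k).
C(7,5) = 21

21


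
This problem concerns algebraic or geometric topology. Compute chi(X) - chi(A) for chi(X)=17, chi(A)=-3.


Relative Euler characteristic: chi(X, A) = chi(X) - chi(A).
= 17 - (-3) = 20

20


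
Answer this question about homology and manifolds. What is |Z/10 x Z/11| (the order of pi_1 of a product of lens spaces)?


pi_1(X x Y) = pi_1(X) x pi_1(Y).
pi_1(L(10,1)) = Z/10, pi_1(L(11,1)) = Z/11.
|Z/10 x Z/11| = 10 * 11 = 110

110


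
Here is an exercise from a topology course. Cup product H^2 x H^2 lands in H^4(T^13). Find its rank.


Cup product: H^p x H^q -> H^{p+q}; here p+q = 2+2 = 4.
rank H^k(T^n) = C(n,k).
C(13,4) = 715

715


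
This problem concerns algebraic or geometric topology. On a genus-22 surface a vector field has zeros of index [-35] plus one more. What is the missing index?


Poincare-Hopf: sum of indices = chi(M).
chi(Sigma_22) = 2 - 2*22 = -42.
Sum of known indices = -35.
x = chi - (sum known) = -42 - (-35) = -7

-7


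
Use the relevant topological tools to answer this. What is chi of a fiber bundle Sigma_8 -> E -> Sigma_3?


For a fiber bundle F -> E -> B (with CW structure): chi(E) = chi(B) * chi(F).
chi(Sigma_3) = -4, chi(Sigma_8) = -14.
chi(E) = (-4) * (-14) = 56

56


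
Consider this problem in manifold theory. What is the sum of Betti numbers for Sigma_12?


For Sigma_12: b_0 = 1, b_1 = 2g = 24, b_2 = 1.
Total = 1 + 24 + 1 = 26

26


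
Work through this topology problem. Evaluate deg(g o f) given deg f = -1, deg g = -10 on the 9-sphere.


Degree is multiplicative under composition: deg(g o f) = deg(g) * deg(f).
= -10 * -1 = 10

10


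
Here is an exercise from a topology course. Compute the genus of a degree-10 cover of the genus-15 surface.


For an n-sheeted cover: chi(E) = n * chi(B).
chi(Sigma_15) = 2 - 2*15 = -28.
chi(E) = 10 * (-28) = -280.
genus(E) = (2 - chi(E))/2 = (2 - (-280))/2 = 282/2 = 141

141


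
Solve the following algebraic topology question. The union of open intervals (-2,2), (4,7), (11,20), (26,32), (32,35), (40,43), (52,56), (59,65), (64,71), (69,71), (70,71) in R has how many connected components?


Sort and merge overlapping open intervals.
Merged: (-2,2), (4,7), (11,20), (26,32), (32,35), (40,43), (52,56), (59,71).
Number of components = 8

8


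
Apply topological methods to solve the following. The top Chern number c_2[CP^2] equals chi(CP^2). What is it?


For any closed oriented manifold, <e(TM),[M]> = chi(M).
chi(CP^2) = 2+1 = 3

3


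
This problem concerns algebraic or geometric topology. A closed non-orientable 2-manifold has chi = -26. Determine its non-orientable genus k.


chi = 2 - k for closed non-orientable surfaces with k crosscaps.
-26 = 2 - k
k = 2 - (-26) = 28

28


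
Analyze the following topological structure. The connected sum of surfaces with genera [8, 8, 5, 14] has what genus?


Genus is additive under connected sum of orientable surfaces.
g = 8 + 8 + 5 + 14 = 35

35


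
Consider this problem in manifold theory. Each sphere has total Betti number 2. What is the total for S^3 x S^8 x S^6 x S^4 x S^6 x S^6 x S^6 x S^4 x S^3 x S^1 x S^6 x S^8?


Total Betti number is multiplicative under products.
Each S^d (d>=1) has total Betti number 2.
There are 12 sphere factors.
Total = 2^12 = 4096

4096


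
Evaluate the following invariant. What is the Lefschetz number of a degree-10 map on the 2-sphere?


On S^2: L(f) = tr(f_0*) + (-1)^2 tr(f_2*) = 1 + (-1)^2 * deg(f).
L(f) = 1 + (-1)^2 * 10 = 1 + 10 = 11

11


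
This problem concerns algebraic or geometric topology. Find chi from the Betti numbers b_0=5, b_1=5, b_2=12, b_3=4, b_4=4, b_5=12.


chi = sum_k (-1)^k b_k.
= (5) + (-5) + (12) + (-4) + (4) + (-12)
= 0

0


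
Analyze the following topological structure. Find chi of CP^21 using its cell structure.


CP^21 has one cell in each even dimension 0, 2, ..., 2*21 (21+1 cells total).
All cells are even-dimensional, so chi = number of cells.
chi = 21 + 1 = 22

22


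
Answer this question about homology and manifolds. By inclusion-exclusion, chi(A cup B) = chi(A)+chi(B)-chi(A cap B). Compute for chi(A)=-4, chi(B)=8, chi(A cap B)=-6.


chi(A cup B) = chi(A) + chi(B) - chi(A cap B)
= -4 + (8) - (-6)
= 10

10


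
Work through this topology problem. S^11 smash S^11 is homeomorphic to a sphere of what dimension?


S^m ^ S^n = S^{m+n}.
k = 11 + 11 = 22

22


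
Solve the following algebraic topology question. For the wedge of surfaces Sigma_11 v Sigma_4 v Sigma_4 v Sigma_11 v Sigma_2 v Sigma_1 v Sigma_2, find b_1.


For a wedge X v Y: reduced H_k(X v Y) = H_k(X) + H_k(Y).
Each Sigma_g contributes b_1 = 2g.
b_1 = 22 + 8 + 8 + 22 + 4 + 2 + 4 = 70

70


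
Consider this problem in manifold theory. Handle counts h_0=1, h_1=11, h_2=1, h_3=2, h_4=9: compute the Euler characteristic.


Handles of index k contribute (-1)^k to chi (same as CW cells).
chi = (1) + (-11) + (1) + (-2) + (9) = -2

-2


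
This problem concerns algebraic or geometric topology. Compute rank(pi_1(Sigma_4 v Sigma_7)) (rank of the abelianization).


For a wedge: H_1(A v B) = H_1(A) + H_1(B).
b_1(Sigma_4) = 8, b_1(Sigma_7) = 14.
b_1 = 8 + 14 = 22

22


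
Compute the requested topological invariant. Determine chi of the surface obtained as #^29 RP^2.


For a non-orientable closed surface with k crosscaps: chi = 2 - k.
Here k = 29.
chi = 2 - 29 = -27

-27


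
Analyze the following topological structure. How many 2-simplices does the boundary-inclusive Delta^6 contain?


Delta^6 has 6+1 vertices. A 2-face is a choice of 2+1 vertices.
f_2 = C(6+1, 2+1) = C(7,3) = 35

35


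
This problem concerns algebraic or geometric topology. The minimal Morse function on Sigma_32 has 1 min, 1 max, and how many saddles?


A perfect Morse function has m_k = b_k.
For Sigma_32: b_0=1, b_1=2g=64, b_2=1.
Saddles m_1 = 2g = 64

64


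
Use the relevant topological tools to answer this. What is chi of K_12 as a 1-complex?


K_12: V = 12, E = C(12,2) = 66.
chi = V - E = 12 - 66 = -54

-54


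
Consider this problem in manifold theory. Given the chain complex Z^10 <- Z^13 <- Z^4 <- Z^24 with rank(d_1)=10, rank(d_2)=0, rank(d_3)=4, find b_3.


rank H_k = rank(ker d_k) - rank(im d_{k+1}).
rank(ker d_3) = rank(C_3) - rank(d_3) = 24 - 4 = 20.
rank(im d_{3+1}) = 0.
rank H_3 = 20 - 0 = 20

20


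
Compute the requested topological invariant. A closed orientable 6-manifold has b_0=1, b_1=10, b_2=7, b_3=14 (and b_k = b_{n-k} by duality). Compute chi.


By Poincare duality b_k = b_{6-k}, so full Betti numbers: b_0=1, b_1=10, b_2=7, b_3=14, b_4=7, b_5=10, b_6=1.
chi = sum (-1)^k b_k = -18

-18


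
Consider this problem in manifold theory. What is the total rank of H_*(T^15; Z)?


b_k(T^15) = C(15,k), so the sum over k is sum_k C(15,k) = 2^15.
Total = 2^15 = 32768

32768


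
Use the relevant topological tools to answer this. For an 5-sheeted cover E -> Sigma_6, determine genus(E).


For an n-sheeted cover: chi(E) = n * chi(B).
chi(Sigma_6) = 2 - 2*6 = -10.
chi(E) = 5 * (-10) = -50.
genus(E) = (2 - chi(E))/2 = (2 - (-50))/2 = 52/2 = 26

26


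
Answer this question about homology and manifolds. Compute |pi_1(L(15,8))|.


pi_1(L(p,q)) = Z/pZ for any q coprime to p.
|pi_1(L(15,8))| = 15

15


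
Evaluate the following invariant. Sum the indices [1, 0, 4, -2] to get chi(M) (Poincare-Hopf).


Poincare-Hopf: chi(M) = sum of indices of zeros.
chi = (1) + (0) + (4) + (-2) = 3

3


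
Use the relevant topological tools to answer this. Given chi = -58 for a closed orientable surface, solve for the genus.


chi = 2 - 2g for closed orientable surfaces.
-58 = 2 - 2g
2g = 2 - (-58) = 60
g = 30

30


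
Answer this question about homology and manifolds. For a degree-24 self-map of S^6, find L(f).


On S^6: L(f) = tr(f_0*) + (-1)^6 tr(f_6*) = 1 + (-1)^6 * deg(f).
L(f) = 1 + (-1)^6 * 24 = 1 + 24 = 25

25


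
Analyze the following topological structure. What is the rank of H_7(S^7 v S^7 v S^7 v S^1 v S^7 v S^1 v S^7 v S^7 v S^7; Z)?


For a wedge of spheres, H_k (k>0) is free on one generator per sphere of dimension k.
Spheres of dimension 7: count = 7.
b_7 = 7

7


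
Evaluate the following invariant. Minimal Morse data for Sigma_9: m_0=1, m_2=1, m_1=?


A perfect Morse function has m_k = b_k.
For Sigma_9: b_0=1, b_1=2g=18, b_2=1.
Saddles m_1 = 2g = 18

18


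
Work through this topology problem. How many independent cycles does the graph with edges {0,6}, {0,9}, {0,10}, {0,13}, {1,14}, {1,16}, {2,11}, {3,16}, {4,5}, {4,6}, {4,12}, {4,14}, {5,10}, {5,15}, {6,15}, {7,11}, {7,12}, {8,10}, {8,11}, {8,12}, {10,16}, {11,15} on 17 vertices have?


b_1 = E - V + (number of components).
E = 22, V = 17, components = 1.
b_1 = 22 - 17 + 1 = 6

6


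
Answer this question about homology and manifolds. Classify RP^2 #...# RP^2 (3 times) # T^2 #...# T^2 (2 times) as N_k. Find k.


Since a >= 1, the sum is non-orientable; each T^2 can be replaced by RP^2 # RP^2 (since T^2#RP^2 = 3RP^2).
Total crosscaps k = 3 + 2*2 = 7.
Check via chi: chi = 3*1 + 2*0 - (3+2-1)*2 = -5 = 2 - k = -5. Consistent.

7


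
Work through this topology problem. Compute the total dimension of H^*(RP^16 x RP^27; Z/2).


dim H^*(RP^n; Z/2) = n+1 (one Z/2 in each degree 0..n).
Total Betti number is multiplicative.
Total = (16+1) * (27+1) = 17 * 28 = 476

476


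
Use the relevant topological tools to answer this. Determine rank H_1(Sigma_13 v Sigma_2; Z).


For a wedge: H_1(A v B) = H_1(A) + H_1(B).
b_1(Sigma_13) = 26, b_1(Sigma_2) = 4.
b_1 = 26 + 4 = 30

30


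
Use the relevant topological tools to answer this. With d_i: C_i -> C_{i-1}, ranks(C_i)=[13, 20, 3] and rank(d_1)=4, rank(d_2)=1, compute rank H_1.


rank H_k = rank(ker d_k) - rank(im d_{k+1}).
rank(ker d_1) = rank(C_1) - rank(d_1) = 20 - 4 = 16.
rank(im d_{1+1}) = 1.
rank H_1 = 16 - 1 = 15

15


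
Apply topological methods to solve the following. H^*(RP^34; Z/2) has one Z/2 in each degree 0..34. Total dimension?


H^k(RP^34; Z/2) = Z/2 for each 0 <= k <= 34.
Total dimension = 34 + 1 = 35

35


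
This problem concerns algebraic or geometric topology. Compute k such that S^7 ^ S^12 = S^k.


S^m ^ S^n = S^{m+n}.
k = 7 + 12 = 19

19
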